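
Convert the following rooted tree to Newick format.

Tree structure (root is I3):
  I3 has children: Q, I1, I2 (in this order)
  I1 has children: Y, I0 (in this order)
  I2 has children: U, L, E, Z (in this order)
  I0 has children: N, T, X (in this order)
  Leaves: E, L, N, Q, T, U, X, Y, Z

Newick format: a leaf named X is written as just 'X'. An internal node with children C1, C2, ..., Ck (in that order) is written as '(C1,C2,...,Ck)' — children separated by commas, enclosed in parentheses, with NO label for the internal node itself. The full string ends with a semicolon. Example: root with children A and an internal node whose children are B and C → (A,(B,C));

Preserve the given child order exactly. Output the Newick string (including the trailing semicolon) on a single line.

internal I3 with children ['Q', 'I1', 'I2']
  leaf 'Q' → 'Q'
  internal I1 with children ['Y', 'I0']
    leaf 'Y' → 'Y'
    internal I0 with children ['N', 'T', 'X']
      leaf 'N' → 'N'
      leaf 'T' → 'T'
      leaf 'X' → 'X'
    → '(N,T,X)'
  → '(Y,(N,T,X))'
  internal I2 with children ['U', 'L', 'E', 'Z']
    leaf 'U' → 'U'
    leaf 'L' → 'L'
    leaf 'E' → 'E'
    leaf 'Z' → 'Z'
  → '(U,L,E,Z)'
→ '(Q,(Y,(N,T,X)),(U,L,E,Z))'
Final: (Q,(Y,(N,T,X)),(U,L,E,Z));

Answer: (Q,(Y,(N,T,X)),(U,L,E,Z));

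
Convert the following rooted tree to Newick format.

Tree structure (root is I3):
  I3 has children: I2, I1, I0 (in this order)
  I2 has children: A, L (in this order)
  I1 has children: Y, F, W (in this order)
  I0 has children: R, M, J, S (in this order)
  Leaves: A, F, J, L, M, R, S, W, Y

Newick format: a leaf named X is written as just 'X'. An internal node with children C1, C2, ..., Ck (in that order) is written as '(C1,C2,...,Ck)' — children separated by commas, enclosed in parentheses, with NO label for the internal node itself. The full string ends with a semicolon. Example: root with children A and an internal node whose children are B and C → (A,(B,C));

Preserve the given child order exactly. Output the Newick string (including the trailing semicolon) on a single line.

internal I3 with children ['I2', 'I1', 'I0']
  internal I2 with children ['A', 'L']
    leaf 'A' → 'A'
    leaf 'L' → 'L'
  → '(A,L)'
  internal I1 with children ['Y', 'F', 'W']
    leaf 'Y' → 'Y'
    leaf 'F' → 'F'
    leaf 'W' → 'W'
  → '(Y,F,W)'
  internal I0 with children ['R', 'M', 'J', 'S']
    leaf 'R' → 'R'
    leaf 'M' → 'M'
    leaf 'J' → 'J'
    leaf 'S' → 'S'
  → '(R,M,J,S)'
→ '((A,L),(Y,F,W),(R,M,J,S))'
Final: ((A,L),(Y,F,W),(R,M,J,S));

Answer: ((A,L),(Y,F,W),(R,M,J,S));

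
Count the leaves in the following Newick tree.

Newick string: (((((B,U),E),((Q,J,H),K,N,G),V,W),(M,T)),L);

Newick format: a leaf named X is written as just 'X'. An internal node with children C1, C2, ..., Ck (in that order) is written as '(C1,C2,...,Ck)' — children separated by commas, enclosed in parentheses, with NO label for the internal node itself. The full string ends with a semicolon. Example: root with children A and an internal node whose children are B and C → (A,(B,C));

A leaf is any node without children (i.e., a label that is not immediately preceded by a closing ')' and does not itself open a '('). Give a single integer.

Answer: 14

Derivation:
Newick: (((((B,U),E),((Q,J,H),K,N,G),V,W),(M,T)),L);
Scan left-to-right; a leaf is any maximal label run not followed by '(':
  pos 5: leaf 'B' → count = 1
  pos 7: leaf 'U' → count = 2
  pos 10: leaf 'E' → count = 3
  pos 15: leaf 'Q' → count = 4
  pos 17: leaf 'J' → count = 5
  pos 19: leaf 'H' → count = 6
  pos 22: leaf 'K' → count = 7
  pos 24: leaf 'N' → count = 8
  pos 26: leaf 'G' → count = 9
  pos 29: leaf 'V' → count = 10
  pos 31: leaf 'W' → count = 11
  pos 35: leaf 'M' → count = 12
  pos 37: leaf 'T' → count = 13
  pos 41: leaf 'L' → count = 14
Total leaves: 14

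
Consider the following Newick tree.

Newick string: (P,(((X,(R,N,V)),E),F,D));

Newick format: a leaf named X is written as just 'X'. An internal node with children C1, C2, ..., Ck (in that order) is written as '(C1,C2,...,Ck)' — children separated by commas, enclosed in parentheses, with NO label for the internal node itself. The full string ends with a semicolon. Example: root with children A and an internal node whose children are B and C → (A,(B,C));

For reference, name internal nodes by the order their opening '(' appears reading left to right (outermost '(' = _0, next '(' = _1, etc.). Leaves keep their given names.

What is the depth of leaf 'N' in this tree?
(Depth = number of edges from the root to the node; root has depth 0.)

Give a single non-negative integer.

Newick: (P,(((X,(R,N,V)),E),F,D));
Naming internals by '(' encounter order: outermost '(' = _0, next = _1, ...
Query node: N
Path from root: _0 -> _1 -> _2 -> _3 -> _4 -> N
Depth of N: 5 (number of edges from root)

Answer: 5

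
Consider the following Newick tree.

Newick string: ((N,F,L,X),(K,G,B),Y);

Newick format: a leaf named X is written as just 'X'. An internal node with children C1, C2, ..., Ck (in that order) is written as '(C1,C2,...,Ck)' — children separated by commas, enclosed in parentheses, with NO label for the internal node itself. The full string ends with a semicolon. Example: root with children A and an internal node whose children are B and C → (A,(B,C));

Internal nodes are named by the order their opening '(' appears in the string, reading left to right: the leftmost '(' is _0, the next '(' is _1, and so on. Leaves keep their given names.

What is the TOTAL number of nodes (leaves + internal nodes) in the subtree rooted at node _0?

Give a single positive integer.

Newick: ((N,F,L,X),(K,G,B),Y);
Locate _0: it is the '(' at position 0 (the 1st '(' reading left to right).
Query: subtree rooted at _0
_0: subtree_size = 1 + 10
  _1: subtree_size = 1 + 4
    N: subtree_size = 1 + 0
    F: subtree_size = 1 + 0
    L: subtree_size = 1 + 0
    X: subtree_size = 1 + 0
  _2: subtree_size = 1 + 3
    K: subtree_size = 1 + 0
    G: subtree_size = 1 + 0
    B: subtree_size = 1 + 0
  Y: subtree_size = 1 + 0
Total subtree size of _0: 11

Answer: 11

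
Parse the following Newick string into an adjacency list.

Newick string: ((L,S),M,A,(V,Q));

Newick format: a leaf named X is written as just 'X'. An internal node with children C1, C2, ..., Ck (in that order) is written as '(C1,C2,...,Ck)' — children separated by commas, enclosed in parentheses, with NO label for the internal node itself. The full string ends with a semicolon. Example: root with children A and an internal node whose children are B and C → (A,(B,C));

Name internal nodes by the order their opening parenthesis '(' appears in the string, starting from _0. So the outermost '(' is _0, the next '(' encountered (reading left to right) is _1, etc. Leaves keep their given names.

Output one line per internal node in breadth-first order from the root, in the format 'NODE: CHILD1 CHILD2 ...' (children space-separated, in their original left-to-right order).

Answer: _0: _1 M A _2
_1: L S
_2: V Q

Derivation:
Input: ((L,S),M,A,(V,Q));
Scanning left-to-right, naming '(' by encounter order:
  pos 0: '(' -> open internal node _0 (depth 1)
  pos 1: '(' -> open internal node _1 (depth 2)
  pos 5: ')' -> close internal node _1 (now at depth 1)
  pos 11: '(' -> open internal node _2 (depth 2)
  pos 15: ')' -> close internal node _2 (now at depth 1)
  pos 16: ')' -> close internal node _0 (now at depth 0)
Total internal nodes: 3
BFS adjacency from root:
  _0: _1 M A _2
  _1: L S
  _2: V Q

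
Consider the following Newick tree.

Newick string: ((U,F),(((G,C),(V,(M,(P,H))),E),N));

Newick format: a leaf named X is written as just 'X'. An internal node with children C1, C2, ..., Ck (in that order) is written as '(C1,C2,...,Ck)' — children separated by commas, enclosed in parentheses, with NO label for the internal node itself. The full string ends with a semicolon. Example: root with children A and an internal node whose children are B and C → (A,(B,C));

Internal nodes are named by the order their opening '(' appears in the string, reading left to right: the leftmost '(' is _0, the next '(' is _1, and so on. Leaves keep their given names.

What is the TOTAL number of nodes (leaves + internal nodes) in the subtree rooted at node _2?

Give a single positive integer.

Answer: 14

Derivation:
Newick: ((U,F),(((G,C),(V,(M,(P,H))),E),N));
Locate _2: it is the '(' at position 7 (the 3rd '(' reading left to right).
Query: subtree rooted at _2
_2: subtree_size = 1 + 13
  _3: subtree_size = 1 + 11
    _4: subtree_size = 1 + 2
      G: subtree_size = 1 + 0
      C: subtree_size = 1 + 0
    _5: subtree_size = 1 + 6
      V: subtree_size = 1 + 0
      _6: subtree_size = 1 + 4
        M: subtree_size = 1 + 0
        _7: subtree_size = 1 + 2
          P: subtree_size = 1 + 0
          H: subtree_size = 1 + 0
    E: subtree_size = 1 + 0
  N: subtree_size = 1 + 0
Total subtree size of _2: 14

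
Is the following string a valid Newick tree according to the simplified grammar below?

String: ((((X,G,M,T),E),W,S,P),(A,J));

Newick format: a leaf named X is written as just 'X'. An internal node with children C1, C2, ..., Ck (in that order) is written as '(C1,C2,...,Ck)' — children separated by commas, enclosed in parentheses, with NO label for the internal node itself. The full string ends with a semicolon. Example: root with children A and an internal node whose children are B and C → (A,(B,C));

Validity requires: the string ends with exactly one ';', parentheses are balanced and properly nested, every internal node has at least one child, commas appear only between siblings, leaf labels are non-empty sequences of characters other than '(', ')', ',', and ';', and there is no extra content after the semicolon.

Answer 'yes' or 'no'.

Answer: yes

Derivation:
Input: ((((X,G,M,T),E),W,S,P),(A,J));
Paren balance: 5 '(' vs 5 ')' OK
Ends with single ';': True
Full parse: OK
Valid: True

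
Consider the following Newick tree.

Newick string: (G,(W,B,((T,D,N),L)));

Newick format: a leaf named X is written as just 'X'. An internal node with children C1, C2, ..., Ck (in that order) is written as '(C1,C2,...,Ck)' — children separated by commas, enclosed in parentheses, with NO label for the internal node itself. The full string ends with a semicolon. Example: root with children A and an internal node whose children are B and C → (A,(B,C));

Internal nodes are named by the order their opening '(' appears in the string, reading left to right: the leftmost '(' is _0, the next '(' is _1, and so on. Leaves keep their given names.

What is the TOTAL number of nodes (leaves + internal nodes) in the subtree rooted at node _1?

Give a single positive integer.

Newick: (G,(W,B,((T,D,N),L)));
Locate _1: it is the '(' at position 3 (the 2nd '(' reading left to right).
Query: subtree rooted at _1
_1: subtree_size = 1 + 8
  W: subtree_size = 1 + 0
  B: subtree_size = 1 + 0
  _2: subtree_size = 1 + 5
    _3: subtree_size = 1 + 3
      T: subtree_size = 1 + 0
      D: subtree_size = 1 + 0
      N: subtree_size = 1 + 0
    L: subtree_size = 1 + 0
Total subtree size of _1: 9

Answer: 9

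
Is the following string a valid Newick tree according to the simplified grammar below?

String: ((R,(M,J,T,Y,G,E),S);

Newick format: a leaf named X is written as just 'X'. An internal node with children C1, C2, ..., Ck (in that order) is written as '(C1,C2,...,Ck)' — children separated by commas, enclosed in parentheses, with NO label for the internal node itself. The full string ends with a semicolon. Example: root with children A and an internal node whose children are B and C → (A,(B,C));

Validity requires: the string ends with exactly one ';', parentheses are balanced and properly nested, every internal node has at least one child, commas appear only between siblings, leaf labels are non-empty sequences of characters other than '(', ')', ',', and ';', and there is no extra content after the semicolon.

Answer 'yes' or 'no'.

Input: ((R,(M,J,T,Y,G,E),S);
Paren balance: 3 '(' vs 2 ')' MISMATCH
Ends with single ';': True
Full parse: FAILS (expected , or ) at pos 20)
Valid: False

Answer: no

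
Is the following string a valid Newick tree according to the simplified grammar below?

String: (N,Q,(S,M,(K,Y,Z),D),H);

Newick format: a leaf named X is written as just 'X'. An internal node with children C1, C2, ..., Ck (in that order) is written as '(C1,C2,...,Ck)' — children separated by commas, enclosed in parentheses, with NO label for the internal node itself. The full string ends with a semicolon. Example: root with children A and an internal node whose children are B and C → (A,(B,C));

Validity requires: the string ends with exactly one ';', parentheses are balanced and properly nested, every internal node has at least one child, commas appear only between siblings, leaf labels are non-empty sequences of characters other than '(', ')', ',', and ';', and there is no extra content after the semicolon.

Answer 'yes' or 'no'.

Input: (N,Q,(S,M,(K,Y,Z),D),H);
Paren balance: 3 '(' vs 3 ')' OK
Ends with single ';': True
Full parse: OK
Valid: True

Answer: yes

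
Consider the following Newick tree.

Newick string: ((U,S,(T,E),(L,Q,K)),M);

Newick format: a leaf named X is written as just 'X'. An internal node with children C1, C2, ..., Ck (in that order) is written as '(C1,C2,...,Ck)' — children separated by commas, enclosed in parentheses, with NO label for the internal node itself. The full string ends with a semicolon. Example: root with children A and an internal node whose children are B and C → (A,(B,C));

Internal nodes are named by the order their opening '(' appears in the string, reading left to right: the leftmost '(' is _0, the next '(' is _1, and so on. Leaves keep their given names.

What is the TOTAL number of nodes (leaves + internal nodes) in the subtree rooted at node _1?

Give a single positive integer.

Newick: ((U,S,(T,E),(L,Q,K)),M);
Locate _1: it is the '(' at position 1 (the 2nd '(' reading left to right).
Query: subtree rooted at _1
_1: subtree_size = 1 + 9
  U: subtree_size = 1 + 0
  S: subtree_size = 1 + 0
  _2: subtree_size = 1 + 2
    T: subtree_size = 1 + 0
    E: subtree_size = 1 + 0
  _3: subtree_size = 1 + 3
    L: subtree_size = 1 + 0
    Q: subtree_size = 1 + 0
    K: subtree_size = 1 + 0
Total subtree size of _1: 10

Answer: 10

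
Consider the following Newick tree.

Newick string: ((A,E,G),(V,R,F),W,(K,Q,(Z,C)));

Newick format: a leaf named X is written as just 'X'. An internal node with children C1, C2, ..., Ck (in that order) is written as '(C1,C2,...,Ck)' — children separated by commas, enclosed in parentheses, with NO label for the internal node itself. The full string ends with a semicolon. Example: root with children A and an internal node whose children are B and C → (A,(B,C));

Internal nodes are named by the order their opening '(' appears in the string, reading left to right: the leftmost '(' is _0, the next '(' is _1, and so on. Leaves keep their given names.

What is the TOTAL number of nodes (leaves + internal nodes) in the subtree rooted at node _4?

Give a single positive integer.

Newick: ((A,E,G),(V,R,F),W,(K,Q,(Z,C)));
Locate _4: it is the '(' at position 24 (the 5th '(' reading left to right).
Query: subtree rooted at _4
_4: subtree_size = 1 + 2
  Z: subtree_size = 1 + 0
  C: subtree_size = 1 + 0
Total subtree size of _4: 3

Answer: 3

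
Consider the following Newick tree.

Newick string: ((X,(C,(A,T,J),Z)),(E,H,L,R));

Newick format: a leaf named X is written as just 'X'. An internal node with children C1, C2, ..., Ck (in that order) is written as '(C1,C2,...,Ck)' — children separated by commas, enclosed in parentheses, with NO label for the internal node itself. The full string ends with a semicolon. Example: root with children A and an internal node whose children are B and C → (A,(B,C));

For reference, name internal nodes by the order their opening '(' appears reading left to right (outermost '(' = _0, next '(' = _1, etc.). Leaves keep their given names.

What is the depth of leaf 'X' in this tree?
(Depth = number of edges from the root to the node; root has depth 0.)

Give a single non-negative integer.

Answer: 2

Derivation:
Newick: ((X,(C,(A,T,J),Z)),(E,H,L,R));
Naming internals by '(' encounter order: outermost '(' = _0, next = _1, ...
Query node: X
Path from root: _0 -> _1 -> X
Depth of X: 2 (number of edges from root)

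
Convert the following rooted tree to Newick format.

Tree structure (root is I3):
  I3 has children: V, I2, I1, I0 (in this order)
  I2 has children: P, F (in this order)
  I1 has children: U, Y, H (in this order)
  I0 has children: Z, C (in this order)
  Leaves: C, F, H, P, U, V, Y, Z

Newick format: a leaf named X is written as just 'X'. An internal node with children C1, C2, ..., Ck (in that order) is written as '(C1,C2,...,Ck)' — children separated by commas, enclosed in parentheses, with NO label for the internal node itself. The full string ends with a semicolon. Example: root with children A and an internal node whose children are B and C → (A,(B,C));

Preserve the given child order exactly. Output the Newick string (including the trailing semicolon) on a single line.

Answer: (V,(P,F),(U,Y,H),(Z,C));

Derivation:
internal I3 with children ['V', 'I2', 'I1', 'I0']
  leaf 'V' → 'V'
  internal I2 with children ['P', 'F']
    leaf 'P' → 'P'
    leaf 'F' → 'F'
  → '(P,F)'
  internal I1 with children ['U', 'Y', 'H']
    leaf 'U' → 'U'
    leaf 'Y' → 'Y'
    leaf 'H' → 'H'
  → '(U,Y,H)'
  internal I0 with children ['Z', 'C']
    leaf 'Z' → 'Z'
    leaf 'C' → 'C'
  → '(Z,C)'
→ '(V,(P,F),(U,Y,H),(Z,C))'
Final: (V,(P,F),(U,Y,H),(Z,C));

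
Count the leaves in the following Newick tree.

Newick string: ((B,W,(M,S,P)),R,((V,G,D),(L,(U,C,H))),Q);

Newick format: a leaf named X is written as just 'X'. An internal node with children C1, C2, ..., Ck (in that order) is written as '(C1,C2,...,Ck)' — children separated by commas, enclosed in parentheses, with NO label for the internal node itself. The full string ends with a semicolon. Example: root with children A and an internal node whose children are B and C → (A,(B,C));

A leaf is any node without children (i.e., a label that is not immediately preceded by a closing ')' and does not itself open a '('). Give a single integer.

Answer: 14

Derivation:
Newick: ((B,W,(M,S,P)),R,((V,G,D),(L,(U,C,H))),Q);
Scan left-to-right; a leaf is any maximal label run not followed by '(':
  pos 2: leaf 'B' → count = 1
  pos 4: leaf 'W' → count = 2
  pos 7: leaf 'M' → count = 3
  pos 9: leaf 'S' → count = 4
  pos 11: leaf 'P' → count = 5
  pos 15: leaf 'R' → count = 6
  pos 19: leaf 'V' → count = 7
  pos 21: leaf 'G' → count = 8
  pos 23: leaf 'D' → count = 9
  pos 27: leaf 'L' → count = 10
  pos 30: leaf 'U' → count = 11
  pos 32: leaf 'C' → count = 12
  pos 34: leaf 'H' → count = 13
  pos 39: leaf 'Q' → count = 14
Total leaves: 14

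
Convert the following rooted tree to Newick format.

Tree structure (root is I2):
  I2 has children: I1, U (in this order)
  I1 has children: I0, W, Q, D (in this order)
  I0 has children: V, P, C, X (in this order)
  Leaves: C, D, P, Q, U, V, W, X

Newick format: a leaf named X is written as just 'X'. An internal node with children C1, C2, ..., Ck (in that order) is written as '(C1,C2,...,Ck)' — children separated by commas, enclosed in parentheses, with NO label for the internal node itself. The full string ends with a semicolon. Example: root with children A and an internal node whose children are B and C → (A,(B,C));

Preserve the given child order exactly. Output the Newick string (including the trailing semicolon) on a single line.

Answer: (((V,P,C,X),W,Q,D),U);

Derivation:
internal I2 with children ['I1', 'U']
  internal I1 with children ['I0', 'W', 'Q', 'D']
    internal I0 with children ['V', 'P', 'C', 'X']
      leaf 'V' → 'V'
      leaf 'P' → 'P'
      leaf 'C' → 'C'
      leaf 'X' → 'X'
    → '(V,P,C,X)'
    leaf 'W' → 'W'
    leaf 'Q' → 'Q'
    leaf 'D' → 'D'
  → '((V,P,C,X),W,Q,D)'
  leaf 'U' → 'U'
→ '(((V,P,C,X),W,Q,D),U)'
Final: (((V,P,C,X),W,Q,D),U);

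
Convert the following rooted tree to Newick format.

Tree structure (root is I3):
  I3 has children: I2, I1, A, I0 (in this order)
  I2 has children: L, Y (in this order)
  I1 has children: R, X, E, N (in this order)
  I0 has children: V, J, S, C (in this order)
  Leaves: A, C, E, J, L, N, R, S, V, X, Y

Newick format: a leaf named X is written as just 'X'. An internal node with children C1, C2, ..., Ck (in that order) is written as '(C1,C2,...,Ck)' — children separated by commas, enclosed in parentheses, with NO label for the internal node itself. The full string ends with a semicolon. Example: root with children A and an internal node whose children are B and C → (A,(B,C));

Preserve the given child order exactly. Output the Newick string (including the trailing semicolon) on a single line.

internal I3 with children ['I2', 'I1', 'A', 'I0']
  internal I2 with children ['L', 'Y']
    leaf 'L' → 'L'
    leaf 'Y' → 'Y'
  → '(L,Y)'
  internal I1 with children ['R', 'X', 'E', 'N']
    leaf 'R' → 'R'
    leaf 'X' → 'X'
    leaf 'E' → 'E'
    leaf 'N' → 'N'
  → '(R,X,E,N)'
  leaf 'A' → 'A'
  internal I0 with children ['V', 'J', 'S', 'C']
    leaf 'V' → 'V'
    leaf 'J' → 'J'
    leaf 'S' → 'S'
    leaf 'C' → 'C'
  → '(V,J,S,C)'
→ '((L,Y),(R,X,E,N),A,(V,J,S,C))'
Final: ((L,Y),(R,X,E,N),A,(V,J,S,C));

Answer: ((L,Y),(R,X,E,N),A,(V,J,S,C));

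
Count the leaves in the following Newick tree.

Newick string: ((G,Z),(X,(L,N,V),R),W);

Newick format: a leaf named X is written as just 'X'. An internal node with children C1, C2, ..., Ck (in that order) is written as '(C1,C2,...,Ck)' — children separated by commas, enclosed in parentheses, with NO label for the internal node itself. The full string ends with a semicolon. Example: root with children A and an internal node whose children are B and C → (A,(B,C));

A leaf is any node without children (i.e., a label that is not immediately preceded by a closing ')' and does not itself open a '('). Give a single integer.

Answer: 8

Derivation:
Newick: ((G,Z),(X,(L,N,V),R),W);
Scan left-to-right; a leaf is any maximal label run not followed by '(':
  pos 2: leaf 'G' → count = 1
  pos 4: leaf 'Z' → count = 2
  pos 8: leaf 'X' → count = 3
  pos 11: leaf 'L' → count = 4
  pos 13: leaf 'N' → count = 5
  pos 15: leaf 'V' → count = 6
  pos 18: leaf 'R' → count = 7
  pos 21: leaf 'W' → count = 8
Total leaves: 8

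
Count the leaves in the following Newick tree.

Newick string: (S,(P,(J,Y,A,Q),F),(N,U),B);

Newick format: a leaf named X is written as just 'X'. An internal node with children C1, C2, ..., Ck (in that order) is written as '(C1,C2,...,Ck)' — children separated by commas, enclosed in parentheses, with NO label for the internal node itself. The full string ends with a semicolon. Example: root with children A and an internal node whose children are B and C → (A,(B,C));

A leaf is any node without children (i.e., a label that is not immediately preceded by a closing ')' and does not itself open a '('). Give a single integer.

Answer: 10

Derivation:
Newick: (S,(P,(J,Y,A,Q),F),(N,U),B);
Scan left-to-right; a leaf is any maximal label run not followed by '(':
  pos 1: leaf 'S' → count = 1
  pos 4: leaf 'P' → count = 2
  pos 7: leaf 'J' → count = 3
  pos 9: leaf 'Y' → count = 4
  pos 11: leaf 'A' → count = 5
  pos 13: leaf 'Q' → count = 6
  pos 16: leaf 'F' → count = 7
  pos 20: leaf 'N' → count = 8
  pos 22: leaf 'U' → count = 9
  pos 25: leaf 'B' → count = 10
Total leaves: 10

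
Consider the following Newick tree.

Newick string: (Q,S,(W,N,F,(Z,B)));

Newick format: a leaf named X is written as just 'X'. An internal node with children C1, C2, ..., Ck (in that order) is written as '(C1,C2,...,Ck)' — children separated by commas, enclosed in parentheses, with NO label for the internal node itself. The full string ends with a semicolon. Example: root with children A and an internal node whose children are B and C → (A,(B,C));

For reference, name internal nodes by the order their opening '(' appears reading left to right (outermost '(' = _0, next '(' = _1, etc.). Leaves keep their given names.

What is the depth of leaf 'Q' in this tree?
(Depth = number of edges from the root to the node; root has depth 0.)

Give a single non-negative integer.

Answer: 1

Derivation:
Newick: (Q,S,(W,N,F,(Z,B)));
Naming internals by '(' encounter order: outermost '(' = _0, next = _1, ...
Query node: Q
Path from root: _0 -> Q
Depth of Q: 1 (number of edges from root)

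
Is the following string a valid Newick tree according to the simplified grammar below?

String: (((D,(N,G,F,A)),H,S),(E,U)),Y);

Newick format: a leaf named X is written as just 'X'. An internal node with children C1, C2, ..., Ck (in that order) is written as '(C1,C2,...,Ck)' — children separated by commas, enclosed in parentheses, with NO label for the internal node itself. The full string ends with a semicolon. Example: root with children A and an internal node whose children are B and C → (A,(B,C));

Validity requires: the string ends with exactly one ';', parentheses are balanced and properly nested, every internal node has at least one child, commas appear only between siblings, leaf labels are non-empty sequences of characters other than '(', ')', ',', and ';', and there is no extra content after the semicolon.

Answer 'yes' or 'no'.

Input: (((D,(N,G,F,A)),H,S),(E,U)),Y);
Paren balance: 5 '(' vs 6 ')' MISMATCH
Ends with single ';': True
Full parse: FAILS (extra content after tree at pos 27)
Valid: False

Answer: no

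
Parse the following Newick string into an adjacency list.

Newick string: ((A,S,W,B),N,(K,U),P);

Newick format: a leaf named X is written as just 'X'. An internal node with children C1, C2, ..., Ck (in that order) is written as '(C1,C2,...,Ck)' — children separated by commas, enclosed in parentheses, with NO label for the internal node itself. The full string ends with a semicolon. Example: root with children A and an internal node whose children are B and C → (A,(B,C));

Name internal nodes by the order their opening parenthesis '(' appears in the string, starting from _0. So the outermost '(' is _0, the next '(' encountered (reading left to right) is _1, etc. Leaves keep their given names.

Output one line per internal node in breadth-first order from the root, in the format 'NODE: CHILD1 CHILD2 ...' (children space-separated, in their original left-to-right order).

Input: ((A,S,W,B),N,(K,U),P);
Scanning left-to-right, naming '(' by encounter order:
  pos 0: '(' -> open internal node _0 (depth 1)
  pos 1: '(' -> open internal node _1 (depth 2)
  pos 9: ')' -> close internal node _1 (now at depth 1)
  pos 13: '(' -> open internal node _2 (depth 2)
  pos 17: ')' -> close internal node _2 (now at depth 1)
  pos 20: ')' -> close internal node _0 (now at depth 0)
Total internal nodes: 3
BFS adjacency from root:
  _0: _1 N _2 P
  _1: A S W B
  _2: K U

Answer: _0: _1 N _2 P
_1: A S W B
_2: K U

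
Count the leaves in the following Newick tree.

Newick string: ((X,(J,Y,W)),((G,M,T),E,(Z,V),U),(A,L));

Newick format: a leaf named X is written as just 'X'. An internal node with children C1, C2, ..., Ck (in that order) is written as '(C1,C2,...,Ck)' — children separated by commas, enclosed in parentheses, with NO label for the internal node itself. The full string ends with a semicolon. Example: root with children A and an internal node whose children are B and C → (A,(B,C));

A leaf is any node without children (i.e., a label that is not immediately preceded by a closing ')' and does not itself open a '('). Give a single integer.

Newick: ((X,(J,Y,W)),((G,M,T),E,(Z,V),U),(A,L));
Scan left-to-right; a leaf is any maximal label run not followed by '(':
  pos 2: leaf 'X' → count = 1
  pos 5: leaf 'J' → count = 2
  pos 7: leaf 'Y' → count = 3
  pos 9: leaf 'W' → count = 4
  pos 15: leaf 'G' → count = 5
  pos 17: leaf 'M' → count = 6
  pos 19: leaf 'T' → count = 7
  pos 22: leaf 'E' → count = 8
  pos 25: leaf 'Z' → count = 9
  pos 27: leaf 'V' → count = 10
  pos 30: leaf 'U' → count = 11
  pos 34: leaf 'A' → count = 12
  pos 36: leaf 'L' → count = 13
Total leaves: 13

Answer: 13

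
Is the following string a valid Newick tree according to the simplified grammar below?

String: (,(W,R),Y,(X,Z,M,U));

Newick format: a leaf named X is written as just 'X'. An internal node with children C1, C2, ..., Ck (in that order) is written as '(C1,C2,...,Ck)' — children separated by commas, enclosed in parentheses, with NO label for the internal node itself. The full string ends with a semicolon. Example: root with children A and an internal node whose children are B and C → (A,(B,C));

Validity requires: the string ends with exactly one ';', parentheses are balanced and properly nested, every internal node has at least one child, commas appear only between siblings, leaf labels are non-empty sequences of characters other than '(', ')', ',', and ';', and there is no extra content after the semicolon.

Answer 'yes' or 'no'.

Answer: no

Derivation:
Input: (,(W,R),Y,(X,Z,M,U));
Paren balance: 3 '(' vs 3 ')' OK
Ends with single ';': True
Full parse: FAILS (empty leaf label at pos 1)
Valid: False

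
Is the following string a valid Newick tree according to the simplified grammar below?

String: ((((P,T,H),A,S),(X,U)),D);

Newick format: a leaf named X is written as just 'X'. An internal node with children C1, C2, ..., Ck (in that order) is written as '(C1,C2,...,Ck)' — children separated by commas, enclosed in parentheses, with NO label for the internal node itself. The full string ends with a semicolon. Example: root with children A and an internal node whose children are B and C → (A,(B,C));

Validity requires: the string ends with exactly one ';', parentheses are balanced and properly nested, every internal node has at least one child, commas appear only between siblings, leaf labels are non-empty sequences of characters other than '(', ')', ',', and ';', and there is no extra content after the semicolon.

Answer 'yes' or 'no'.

Input: ((((P,T,H),A,S),(X,U)),D);
Paren balance: 5 '(' vs 5 ')' OK
Ends with single ';': True
Full parse: OK
Valid: True

Answer: yes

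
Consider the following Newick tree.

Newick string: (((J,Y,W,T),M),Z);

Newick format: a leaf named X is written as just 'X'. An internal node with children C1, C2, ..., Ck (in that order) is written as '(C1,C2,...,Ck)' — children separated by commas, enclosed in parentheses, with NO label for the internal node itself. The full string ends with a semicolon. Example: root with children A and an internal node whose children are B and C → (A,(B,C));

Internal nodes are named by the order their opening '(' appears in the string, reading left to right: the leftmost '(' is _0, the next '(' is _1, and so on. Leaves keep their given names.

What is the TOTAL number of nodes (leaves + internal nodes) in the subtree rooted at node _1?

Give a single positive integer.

Newick: (((J,Y,W,T),M),Z);
Locate _1: it is the '(' at position 1 (the 2nd '(' reading left to right).
Query: subtree rooted at _1
_1: subtree_size = 1 + 6
  _2: subtree_size = 1 + 4
    J: subtree_size = 1 + 0
    Y: subtree_size = 1 + 0
    W: subtree_size = 1 + 0
    T: subtree_size = 1 + 0
  M: subtree_size = 1 + 0
Total subtree size of _1: 7

Answer: 7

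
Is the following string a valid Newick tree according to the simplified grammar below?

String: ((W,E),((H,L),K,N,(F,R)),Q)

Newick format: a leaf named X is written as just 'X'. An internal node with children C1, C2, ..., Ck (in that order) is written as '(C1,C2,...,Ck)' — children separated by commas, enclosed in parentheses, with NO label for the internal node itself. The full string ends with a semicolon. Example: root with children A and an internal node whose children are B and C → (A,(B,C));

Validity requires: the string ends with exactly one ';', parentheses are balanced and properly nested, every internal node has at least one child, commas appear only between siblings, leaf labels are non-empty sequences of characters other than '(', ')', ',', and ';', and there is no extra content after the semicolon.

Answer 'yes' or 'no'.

Answer: no

Derivation:
Input: ((W,E),((H,L),K,N,(F,R)),Q)
Paren balance: 5 '(' vs 5 ')' OK
Ends with single ';': False
Full parse: FAILS (must end with ;)
Valid: False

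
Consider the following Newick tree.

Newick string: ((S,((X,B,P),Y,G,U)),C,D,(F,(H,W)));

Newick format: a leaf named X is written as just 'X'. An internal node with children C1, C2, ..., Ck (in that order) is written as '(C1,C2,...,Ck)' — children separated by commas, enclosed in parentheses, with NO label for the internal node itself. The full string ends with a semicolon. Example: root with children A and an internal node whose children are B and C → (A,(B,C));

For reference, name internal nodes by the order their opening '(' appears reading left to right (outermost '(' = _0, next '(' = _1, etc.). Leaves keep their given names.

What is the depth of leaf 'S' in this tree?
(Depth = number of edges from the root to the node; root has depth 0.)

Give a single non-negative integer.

Answer: 2

Derivation:
Newick: ((S,((X,B,P),Y,G,U)),C,D,(F,(H,W)));
Naming internals by '(' encounter order: outermost '(' = _0, next = _1, ...
Query node: S
Path from root: _0 -> _1 -> S
Depth of S: 2 (number of edges from root)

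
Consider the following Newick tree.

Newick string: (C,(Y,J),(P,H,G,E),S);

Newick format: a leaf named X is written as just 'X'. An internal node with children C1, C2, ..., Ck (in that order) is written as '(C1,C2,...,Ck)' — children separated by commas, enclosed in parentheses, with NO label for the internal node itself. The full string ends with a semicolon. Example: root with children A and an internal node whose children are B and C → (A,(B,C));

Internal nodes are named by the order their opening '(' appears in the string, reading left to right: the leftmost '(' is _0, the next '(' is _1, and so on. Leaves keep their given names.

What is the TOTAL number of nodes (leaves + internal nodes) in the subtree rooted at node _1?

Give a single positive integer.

Answer: 3

Derivation:
Newick: (C,(Y,J),(P,H,G,E),S);
Locate _1: it is the '(' at position 3 (the 2nd '(' reading left to right).
Query: subtree rooted at _1
_1: subtree_size = 1 + 2
  Y: subtree_size = 1 + 0
  J: subtree_size = 1 + 0
Total subtree size of _1: 3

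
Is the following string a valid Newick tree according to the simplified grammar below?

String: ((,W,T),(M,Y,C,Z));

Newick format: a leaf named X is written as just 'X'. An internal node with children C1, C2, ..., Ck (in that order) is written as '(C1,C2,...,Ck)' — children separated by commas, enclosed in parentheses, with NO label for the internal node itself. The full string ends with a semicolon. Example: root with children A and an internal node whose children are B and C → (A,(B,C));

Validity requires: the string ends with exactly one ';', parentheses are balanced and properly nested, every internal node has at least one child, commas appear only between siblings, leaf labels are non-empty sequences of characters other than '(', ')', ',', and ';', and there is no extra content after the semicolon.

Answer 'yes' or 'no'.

Input: ((,W,T),(M,Y,C,Z));
Paren balance: 3 '(' vs 3 ')' OK
Ends with single ';': True
Full parse: FAILS (empty leaf label at pos 2)
Valid: False

Answer: no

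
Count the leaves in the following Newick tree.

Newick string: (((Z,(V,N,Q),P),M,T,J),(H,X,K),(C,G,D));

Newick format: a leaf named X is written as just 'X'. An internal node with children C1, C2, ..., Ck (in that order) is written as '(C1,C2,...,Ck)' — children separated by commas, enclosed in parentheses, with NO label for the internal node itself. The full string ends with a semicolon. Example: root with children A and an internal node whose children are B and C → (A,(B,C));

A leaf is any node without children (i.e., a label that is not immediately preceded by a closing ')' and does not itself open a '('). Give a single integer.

Answer: 14

Derivation:
Newick: (((Z,(V,N,Q),P),M,T,J),(H,X,K),(C,G,D));
Scan left-to-right; a leaf is any maximal label run not followed by '(':
  pos 3: leaf 'Z' → count = 1
  pos 6: leaf 'V' → count = 2
  pos 8: leaf 'N' → count = 3
  pos 10: leaf 'Q' → count = 4
  pos 13: leaf 'P' → count = 5
  pos 16: leaf 'M' → count = 6
  pos 18: leaf 'T' → count = 7
  pos 20: leaf 'J' → count = 8
  pos 24: leaf 'H' → count = 9
  pos 26: leaf 'X' → count = 10
  pos 28: leaf 'K' → count = 11
  pos 32: leaf 'C' → count = 12
  pos 34: leaf 'G' → count = 13
  pos 36: leaf 'D' → count = 14
Total leaves: 14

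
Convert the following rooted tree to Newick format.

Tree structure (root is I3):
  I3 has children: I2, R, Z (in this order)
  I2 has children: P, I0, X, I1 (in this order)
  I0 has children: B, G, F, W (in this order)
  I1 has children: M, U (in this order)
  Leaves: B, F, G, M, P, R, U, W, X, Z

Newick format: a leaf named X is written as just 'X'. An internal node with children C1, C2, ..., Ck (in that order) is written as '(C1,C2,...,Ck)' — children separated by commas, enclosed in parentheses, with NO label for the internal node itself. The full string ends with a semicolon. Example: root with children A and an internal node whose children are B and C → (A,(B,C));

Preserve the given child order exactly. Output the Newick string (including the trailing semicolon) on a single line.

internal I3 with children ['I2', 'R', 'Z']
  internal I2 with children ['P', 'I0', 'X', 'I1']
    leaf 'P' → 'P'
    internal I0 with children ['B', 'G', 'F', 'W']
      leaf 'B' → 'B'
      leaf 'G' → 'G'
      leaf 'F' → 'F'
      leaf 'W' → 'W'
    → '(B,G,F,W)'
    leaf 'X' → 'X'
    internal I1 with children ['M', 'U']
      leaf 'M' → 'M'
      leaf 'U' → 'U'
    → '(M,U)'
  → '(P,(B,G,F,W),X,(M,U))'
  leaf 'R' → 'R'
  leaf 'Z' → 'Z'
→ '((P,(B,G,F,W),X,(M,U)),R,Z)'
Final: ((P,(B,G,F,W),X,(M,U)),R,Z);

Answer: ((P,(B,G,F,W),X,(M,U)),R,Z);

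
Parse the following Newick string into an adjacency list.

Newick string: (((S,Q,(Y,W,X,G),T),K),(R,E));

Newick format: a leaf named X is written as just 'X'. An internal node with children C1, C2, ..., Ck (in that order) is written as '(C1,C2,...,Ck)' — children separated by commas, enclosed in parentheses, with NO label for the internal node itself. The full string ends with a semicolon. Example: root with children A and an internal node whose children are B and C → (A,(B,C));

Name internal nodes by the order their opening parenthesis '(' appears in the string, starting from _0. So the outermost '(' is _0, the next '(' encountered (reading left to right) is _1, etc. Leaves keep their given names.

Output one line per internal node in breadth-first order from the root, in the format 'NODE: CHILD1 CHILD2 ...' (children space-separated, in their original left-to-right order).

Input: (((S,Q,(Y,W,X,G),T),K),(R,E));
Scanning left-to-right, naming '(' by encounter order:
  pos 0: '(' -> open internal node _0 (depth 1)
  pos 1: '(' -> open internal node _1 (depth 2)
  pos 2: '(' -> open internal node _2 (depth 3)
  pos 7: '(' -> open internal node _3 (depth 4)
  pos 15: ')' -> close internal node _3 (now at depth 3)
  pos 18: ')' -> close internal node _2 (now at depth 2)
  pos 21: ')' -> close internal node _1 (now at depth 1)
  pos 23: '(' -> open internal node _4 (depth 2)
  pos 27: ')' -> close internal node _4 (now at depth 1)
  pos 28: ')' -> close internal node _0 (now at depth 0)
Total internal nodes: 5
BFS adjacency from root:
  _0: _1 _4
  _1: _2 K
  _4: R E
  _2: S Q _3 T
  _3: Y W X G

Answer: _0: _1 _4
_1: _2 K
_4: R E
_2: S Q _3 T
_3: Y W X G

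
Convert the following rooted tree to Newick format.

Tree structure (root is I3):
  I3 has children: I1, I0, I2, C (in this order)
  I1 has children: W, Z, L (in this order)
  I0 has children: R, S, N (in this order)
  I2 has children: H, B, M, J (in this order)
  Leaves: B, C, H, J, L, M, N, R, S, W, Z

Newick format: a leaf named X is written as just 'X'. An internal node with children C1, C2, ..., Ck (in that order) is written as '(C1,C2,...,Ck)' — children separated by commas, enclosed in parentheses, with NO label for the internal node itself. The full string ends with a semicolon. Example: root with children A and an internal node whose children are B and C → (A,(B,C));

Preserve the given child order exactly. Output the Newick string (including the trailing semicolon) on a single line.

internal I3 with children ['I1', 'I0', 'I2', 'C']
  internal I1 with children ['W', 'Z', 'L']
    leaf 'W' → 'W'
    leaf 'Z' → 'Z'
    leaf 'L' → 'L'
  → '(W,Z,L)'
  internal I0 with children ['R', 'S', 'N']
    leaf 'R' → 'R'
    leaf 'S' → 'S'
    leaf 'N' → 'N'
  → '(R,S,N)'
  internal I2 with children ['H', 'B', 'M', 'J']
    leaf 'H' → 'H'
    leaf 'B' → 'B'
    leaf 'M' → 'M'
    leaf 'J' → 'J'
  → '(H,B,M,J)'
  leaf 'C' → 'C'
→ '((W,Z,L),(R,S,N),(H,B,M,J),C)'
Final: ((W,Z,L),(R,S,N),(H,B,M,J),C);

Answer: ((W,Z,L),(R,S,N),(H,B,M,J),C);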